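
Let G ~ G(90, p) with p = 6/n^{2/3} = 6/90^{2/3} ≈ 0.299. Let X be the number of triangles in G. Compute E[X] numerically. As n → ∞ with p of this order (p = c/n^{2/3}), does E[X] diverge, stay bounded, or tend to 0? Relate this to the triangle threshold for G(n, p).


Number of potential triangles: C(90, 3) = 117480.
Each occurs with probability p³ ≈ (0.299)³ ≈ 2.66667e-02.
By linearity: E[X] = C(90, 3)·p³ ≈ 117480 · 2.66667e-02 ≈ 3132.800.
Since α = 2/3 < 1, p = c/n^{2/3} ≫ 1/n is above the triangle threshold p ~ 1/n. Asymptotically E[X] ~ (c³/6)·n^{3(1−α)} = (6³/6)·n^{1} → ∞; triangles are abundant w.h.p.

E[X] ≈ 3132.800; in regime p = Θ(1/n^{2/3}) E[X] diverges (above the triangle threshold p ~ 1/n).


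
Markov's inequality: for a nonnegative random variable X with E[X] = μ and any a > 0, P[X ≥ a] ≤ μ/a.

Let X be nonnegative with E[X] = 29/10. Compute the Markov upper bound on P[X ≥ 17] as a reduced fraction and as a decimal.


μ = E[X] = 29/10, a = 17.
Markov: P[X ≥ 17] ≤ μ/a = (29/10)/17 = 29/170.
Numerically: ≈ 0.17059.
(Since a = 17 > μ = 2.90000, the bound 29/170 is < 1 and informative.)

P[X ≥ 17] ≤ 29/170 ≈ 0.17059.


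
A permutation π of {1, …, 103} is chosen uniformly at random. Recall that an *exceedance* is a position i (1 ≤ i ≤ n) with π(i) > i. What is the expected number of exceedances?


Write X = Σ_{i=1}^{103} X_i, where X_i = 1_{π(i) > i}.
For each fixed i, π(i) is uniform over {1, …, 103} (marginal of a uniform permutation), so P[π(i) > i] = (n − i)/n. Summing: Σ_{i=1}^{103} (n − i)/n = (0 + 1 + … + 102)/103 = 103(103 − 1)/(2·103) = (103 − 1)/2.
Hence E[X] = Σ_{i=1}^{103} (103 − i)/103 = 51 ≈ 51.0000.

E[X] = 51 = 51.0000.


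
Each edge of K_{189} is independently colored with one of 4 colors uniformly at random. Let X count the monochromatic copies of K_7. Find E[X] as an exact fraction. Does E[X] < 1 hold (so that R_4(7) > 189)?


E[X] = C(189, 7) · 4^{1 − 21} = 1527510868092 · 4^{−20} = 1527510868092/1099511627776.
As a reduced fraction: E[X] = 381877717023/274877906944 ≈ 1.3893.
Is E[X] < 1? NO.
Since E[X] ≥ 1, the first-moment bound is inconclusive at n = 189; it does NOT by itself certify R_4(7) > 189.

E[X] = 381877717023/274877906944 ≈ 1.3893; E[X] ≥ 1; first-moment method inconclusive here.


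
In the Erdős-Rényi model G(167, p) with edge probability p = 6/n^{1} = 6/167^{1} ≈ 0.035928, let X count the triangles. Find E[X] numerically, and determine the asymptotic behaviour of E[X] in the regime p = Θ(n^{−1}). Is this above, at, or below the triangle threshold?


Number of potential triangles: C(167, 3) = 762355.
Each occurs with probability p³ ≈ (0.035928)³ ≈ 4.6377180e-05.
By linearity: E[X] = C(167, 3)·p³ ≈ 762355 · 4.6377180e-05 ≈ 35.35588.
Here α = 1, so p = 6/n is exactly at the triangle threshold p ~ 1/n. Asymptotically E[X] → c³/6 = 6³/6 = 36 ≈ 36.00000, a bounded constant. In this regime the triangle count is asymptotically Poisson(c³/6).

E[X] ≈ 35.35588; in regime p = Θ(1/n^{1}) E[X] stays bounded (at the triangle threshold p ~ 1/n).


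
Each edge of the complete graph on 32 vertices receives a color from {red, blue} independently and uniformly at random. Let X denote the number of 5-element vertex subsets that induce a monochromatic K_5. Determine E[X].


Let X = Σ_S X_S over the C(32, 5) = 201376 subsets S of size 5, where X_S = 1 if the K_5 on S is monochromatic.
For a fixed S, the K_5 on S has C(5, 2) = 10 edges. P[all 10 edges red] = (1/2)^10, and likewise for blue, so P[monochromatic] = 2·(1/2)^10 = 2^{1 − 10} = 1/512.
By linearity: E[X] = C(32, 5) · 2^{1 − 10} = 201376 · 1/512 = 6293/16.
Numerically: E[X] ≈ 393.31250.

E[X] = C(32,5)·2^(1−C(5,2)) = 6293/16 ≈ 393.31250.


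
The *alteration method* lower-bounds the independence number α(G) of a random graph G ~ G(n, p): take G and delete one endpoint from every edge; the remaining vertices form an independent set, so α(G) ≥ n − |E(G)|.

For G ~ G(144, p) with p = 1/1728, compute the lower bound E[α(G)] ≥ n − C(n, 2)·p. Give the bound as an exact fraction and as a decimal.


E[|E(G)|] = C(144, 2)·p = 10296 · (1/1728) = 143/24.
E[α(G)] ≥ n − E[|E(G)|] = 144 − 143/24 = 3313/24.
Numerically: ≈ 138.04167.
(This is only a lower bound; the true E[α(G)] may be larger.)

E[α(G)] ≥ 3313/24 ≈ 138.04167.


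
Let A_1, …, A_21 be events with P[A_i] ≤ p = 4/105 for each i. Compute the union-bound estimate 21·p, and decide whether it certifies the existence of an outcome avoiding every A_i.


Union bound: P[∪_{i=1}^{21} A_i] ≤ Σ_i P[A_i] ≤ 21·p = 21·(4/105) = 4/5.
Numerically: 4/5 ≈ 0.800000.
Is 4/5 < 1? YES.
Since P[∪ A_i] ≤ 4/5 < 1, the complement has P[∩ A_i^c] ≥ 1 − 4/5 = 1/5 > 0, so some outcome avoids every A_i.

21·p = 4/5 ≈ 0.800000; existence CERTIFIED by the union bound.


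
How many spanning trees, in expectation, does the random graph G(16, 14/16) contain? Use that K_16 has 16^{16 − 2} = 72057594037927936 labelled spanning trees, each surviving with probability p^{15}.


K_16 has 16^{16 − 2} = 72057594037927936 labelled spanning trees.
For each such spanning tree H, let X_H = 1 if all 15 edges of H are present in G. Then P[X_H = 1] = p^{15} = (7/8)^{15} = 4747561509943/35184372088832.
By linearity: E[X] = Σ_H E[X_H] = 72057594037927936 · p^{15} = 72057594037927936 · 4747561509943/35184372088832 = 9723005972363264.
Numerically: E[X] ≈ 9.723e+15.

E[X] = 72057594037927936 · (7/8)^{15} = 9723005972363264 ≈ 9.723e+15.


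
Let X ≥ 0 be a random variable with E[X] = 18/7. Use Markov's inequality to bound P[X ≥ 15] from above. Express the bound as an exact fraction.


μ = E[X] = 18/7, a = 15.
Markov: P[X ≥ 15] ≤ μ/a = (18/7)/15 = 6/35.
Numerically: ≈ 0.171.
(Since a = 15 > μ = 2.571, the bound 6/35 is < 1 and informative.)

P[X ≥ 15] ≤ 6/35 ≈ 0.171.


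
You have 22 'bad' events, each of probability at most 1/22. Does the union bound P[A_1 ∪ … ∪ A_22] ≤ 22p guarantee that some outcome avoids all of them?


Union bound: P[∪_{i=1}^{22} A_i] ≤ Σ_i P[A_i] ≤ 22·p = 22·(1/22) = 1.
Numerically: 1 ≈ 1.000000.
Is 1 < 1? NO.
Since the bound 1 is ≥ 1, the union bound is uninformative here; it does NOT by itself certify existence.

22·p = 1 ≈ 1.000000; existence NOT certified by the union bound.


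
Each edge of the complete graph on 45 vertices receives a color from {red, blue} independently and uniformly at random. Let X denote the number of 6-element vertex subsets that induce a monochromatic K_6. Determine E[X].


Let X = Σ_S X_S over the C(45, 6) = 8145060 subsets S of size 6, where X_S = 1 if the K_6 on S is monochromatic.
For a fixed S, the K_6 on S has C(6, 2) = 15 edges. P[all 15 edges red] = (1/2)^15, and likewise for blue, so P[monochromatic] = 2·(1/2)^15 = 2^{1 − 15} = 1/16384.
By linearity of expectation: E[X] = C(45, 6) · 2^{1 − 15} = 8145060 · 1/16384 = 2036265/4096.
Numerically: E[X] ≈ 497.1350.

E[X] = C(45,6)·2^(1−C(6,2)) = 2036265/4096 ≈ 497.1350.


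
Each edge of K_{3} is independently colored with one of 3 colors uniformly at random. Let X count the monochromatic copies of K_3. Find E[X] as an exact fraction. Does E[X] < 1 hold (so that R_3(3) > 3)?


E[X] = C(3, 3) · 3^{1 − 3} = 1 · 3^{−2} = 1/9.
As a reduced fraction: E[X] = 1/9 ≈ 0.1111111.
Is E[X] < 1? YES.
Since E[X] < 1, there exists a 3-coloring of K_{3} with no monochromatic K_3; hence R_3(3) > 3.

E[X] = 1/9 ≈ 0.1111111; E[X] < 1, so R_3(3) > 3.


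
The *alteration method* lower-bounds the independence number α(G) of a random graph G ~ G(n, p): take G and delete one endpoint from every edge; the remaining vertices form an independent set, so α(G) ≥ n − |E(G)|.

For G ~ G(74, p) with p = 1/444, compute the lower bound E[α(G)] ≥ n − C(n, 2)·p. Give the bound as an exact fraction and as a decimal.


E[|E(G)|] = C(74, 2)·p = 2701 · (1/444) = 73/12.
E[α(G)] ≥ n − E[|E(G)|] = 74 − 73/12 = 815/12.
Numerically: ≈ 67.9167.
(This is only a lower bound; the true E[α(G)] may be larger.)

E[α(G)] ≥ 815/12 ≈ 67.9167.


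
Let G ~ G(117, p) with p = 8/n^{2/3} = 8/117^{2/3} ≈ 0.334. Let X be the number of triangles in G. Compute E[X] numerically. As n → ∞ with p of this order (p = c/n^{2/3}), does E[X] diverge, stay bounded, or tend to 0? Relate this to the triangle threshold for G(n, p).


Number of potential triangles: C(117, 3) = 260130.
Each occurs with probability p³ ≈ (0.334)³ ≈ 3.74023e-02.
By linearity: E[X] = C(117, 3)·p³ ≈ 260130 · 3.74023e-02 ≈ 9729.459.
Since α = 2/3 < 1, p = c/n^{2/3} ≫ 1/n is above the triangle threshold p ~ 1/n. Asymptotically E[X] ~ (c³/6)·n^{3(1−α)} = (8³/6)·n^{1} → ∞; triangles are abundant w.h.p.

E[X] ≈ 9729.459; in regime p = Θ(1/n^{2/3}) E[X] diverges (above the triangle threshold p ~ 1/n).


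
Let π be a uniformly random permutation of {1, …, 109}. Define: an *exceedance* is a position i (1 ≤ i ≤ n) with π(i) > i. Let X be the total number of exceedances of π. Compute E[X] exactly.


Write X = Σ_{i=1}^{109} X_i, where X_i = 1_{π(i) > i}.
For each fixed i, π(i) is uniform over {1, …, 109} (marginal of a uniform permutation), so P[π(i) > i] = (n − i)/n. Summing: Σ_{i=1}^{109} (n − i)/n = (0 + 1 + … + 108)/109 = 109(109 − 1)/(2·109) = (109 − 1)/2.
Hence E[X] = Σ_{i=1}^{109} (109 − i)/109 = 54 ≈ 54.000.

E[X] = 54 = 54.000.


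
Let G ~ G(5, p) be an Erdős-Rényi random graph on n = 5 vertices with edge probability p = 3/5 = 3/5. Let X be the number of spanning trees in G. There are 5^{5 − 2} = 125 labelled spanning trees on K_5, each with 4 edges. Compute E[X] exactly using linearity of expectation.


K_5 has 5^{5 − 2} = 125 labelled spanning trees.
For each such spanning tree H, let X_H = 1 if all 4 edges of H are present in G. Then P[X_H = 1] = p^{4} = (3/5)^{4} = 81/625.
By linearity: E[X] = Σ_H E[X_H] = 125 · p^{4} = 125 · 81/625 = 81/5.
Numerically: E[X] ≈ 16.2.

E[X] = 125 · (3/5)^{4} = 81/5 ≈ 16.2.


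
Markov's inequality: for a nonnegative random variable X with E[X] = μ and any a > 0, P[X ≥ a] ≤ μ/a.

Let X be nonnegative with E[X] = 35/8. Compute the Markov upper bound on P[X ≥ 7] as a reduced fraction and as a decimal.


μ = E[X] = 35/8, a = 7.
Markov: P[X ≥ 7] ≤ μ/a = (35/8)/7 = 5/8.
Numerically: ≈ 0.625.
(Since a = 7 > μ = 4.375, the bound 5/8 is < 1 and informative.)

P[X ≥ 7] ≤ 5/8 ≈ 0.625.


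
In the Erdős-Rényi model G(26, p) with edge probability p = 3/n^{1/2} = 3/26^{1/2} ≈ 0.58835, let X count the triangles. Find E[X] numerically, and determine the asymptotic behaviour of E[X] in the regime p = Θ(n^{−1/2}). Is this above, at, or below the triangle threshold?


Number of potential triangles: C(26, 3) = 2600.
Each occurs with probability p³ ≈ (0.58835)³ ≈ 2.0365906e-01.
By linearity: E[X] = C(26, 3)·p³ ≈ 2600 · 2.0365906e-01 ≈ 529.51356.
Since α = 1/2 < 1, p = c/n^{1/2} ≫ 1/n is above the triangle threshold p ~ 1/n. Asymptotically E[X] ~ (c³/6)·n^{3(1−α)} = (3³/6)·n^{1.5} → ∞; triangles are abundant w.h.p.

E[X] ≈ 529.51356; in regime p = Θ(1/n^{1/2}) E[X] diverges (above the triangle threshold p ~ 1/n).


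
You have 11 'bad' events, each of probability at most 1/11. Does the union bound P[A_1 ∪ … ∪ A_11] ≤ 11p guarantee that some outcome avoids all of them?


Union bound: P[∪_{i=1}^{11} A_i] ≤ Σ_i P[A_i] ≤ 11·p = 11·(1/11) = 1.
Numerically: 1 ≈ 1.0000000.
Is 1 < 1? NO.
Since the bound 1 is ≥ 1, the union bound is uninformative here; it does NOT by itself certify existence.

11·p = 1 ≈ 1.0000000; existence NOT certified by the union bound.


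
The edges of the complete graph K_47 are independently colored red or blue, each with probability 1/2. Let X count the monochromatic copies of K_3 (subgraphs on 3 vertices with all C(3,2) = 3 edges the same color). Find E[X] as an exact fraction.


Let X = Σ_S X_S over the C(47, 3) = 16215 subsets S of size 3, where X_S = 1 if the K_3 on S is monochromatic.
For a fixed S, the K_3 on S has C(3, 2) = 3 edges. P[all 3 edges red] = (1/2)^3, and likewise for blue, so P[monochromatic] = 2·(1/2)^3 = 2^{1 − 3} = 1/4.
By linearity of expectation: E[X] = C(47, 3) · 2^{1 − 3} = 16215 · 1/4 = 16215/4.
Numerically: E[X] ≈ 4053.750.

E[X] = C(47,3)·2^(1−C(3,2)) = 16215/4 ≈ 4053.750.


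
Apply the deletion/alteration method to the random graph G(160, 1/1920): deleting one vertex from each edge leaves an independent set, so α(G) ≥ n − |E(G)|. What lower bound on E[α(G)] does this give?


E[|E(G)|] = C(160, 2)·p = 12720 · (1/1920) = 53/8.
E[α(G)] ≥ n − E[|E(G)|] = 160 − 53/8 = 1227/8.
Numerically: ≈ 153.375000.
(This is only a lower bound; the true E[α(G)] may be larger.)

E[α(G)] ≥ 1227/8 ≈ 153.375000.


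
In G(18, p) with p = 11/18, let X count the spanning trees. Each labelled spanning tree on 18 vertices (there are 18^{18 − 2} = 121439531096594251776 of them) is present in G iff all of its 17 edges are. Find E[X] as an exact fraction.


K_18 has 18^{18 − 2} = 121439531096594251776 labelled spanning trees.
For each such spanning tree H, let X_H = 1 if all 17 edges of H are present in G. Then P[X_H = 1] = p^{17} = (11/18)^{17} = 505447028499293771/2185911559738696531968.
By linearity of expectation: E[X] = Σ_H E[X_H] = 121439531096594251776 · p^{17} = 121439531096594251776 · 505447028499293771/2185911559738696531968 = 505447028499293771/18.
Numerically: E[X] ≈ 2.80804e+16.

E[X] = 121439531096594251776 · (11/18)^{17} = 505447028499293771/18 ≈ 2.80804e+16.


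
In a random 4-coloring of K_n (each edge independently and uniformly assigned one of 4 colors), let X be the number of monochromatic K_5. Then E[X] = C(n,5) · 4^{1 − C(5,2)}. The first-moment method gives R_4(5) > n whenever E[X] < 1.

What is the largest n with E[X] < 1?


We need C(n, 5) · 4^{1 − 10} < 1, i.e. C(n, 5) < 4^{10 − 1} = 262144.
Check values of n near the boundary:
  n = 32: C(32, 5) = 201376; 201376 < 262144? YES
  n = 33: C(33, 5) = 237336; 237336 < 262144? YES
  n = 34: C(34, 5) = 278256; 278256 < 262144? NO
  n = 35: C(35, 5) = 324632; 324632 < 262144? NO
The largest n with C(n, 5) < 262144 is n = 33 (where E[X] = 29667/32768 ≈ 0.905). Hence R_4(5) > 33, i.e. R_4(5) ≥ 34.

Largest n = 33; hence R_4(5) > 33.


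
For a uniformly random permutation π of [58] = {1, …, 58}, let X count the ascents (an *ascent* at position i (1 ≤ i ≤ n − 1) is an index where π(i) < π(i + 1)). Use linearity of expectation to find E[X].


Write X = Σ X_I over i = 1, …, 57, with X_I the indicator of one ascent.
There are 57 indicators.
For each fixed i, the pair (π(i), π(i+1)) is a uniformly random ordered pair of distinct values from {1, …, 58}; by symmetry P[π(i) < π(i+1)] = 1/2.
By linearity: E[X] = 57 · (1/2) = (58 − 1) · (1/2) = 57/2 ≈ 28.5000.

E[X] = 57/2 = 28.5000.


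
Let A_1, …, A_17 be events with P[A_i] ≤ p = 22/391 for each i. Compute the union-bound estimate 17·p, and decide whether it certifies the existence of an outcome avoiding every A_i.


Union bound: P[∪_{i=1}^{17} A_i] ≤ Σ_i P[A_i] ≤ 17·p = 17·(22/391) = 22/23.
Numerically: 22/23 ≈ 0.9565217.
Is 22/23 < 1? YES.
Since P[∪ A_i] ≤ 22/23 < 1, the complement has P[∩ A_i^c] ≥ 1 − 22/23 = 1/23 > 0, so some outcome avoids every A_i.

17·p = 22/23 ≈ 0.9565217; existence CERTIFIED by the union bound.


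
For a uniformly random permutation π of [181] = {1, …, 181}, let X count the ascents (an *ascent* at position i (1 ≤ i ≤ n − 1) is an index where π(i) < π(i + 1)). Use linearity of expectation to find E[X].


Write X = Σ X_I over i = 1, …, 180, with X_I the indicator of one ascent.
There are 180 indicators.
For each fixed i, the pair (π(i), π(i+1)) is a uniformly random ordered pair of distinct values from {1, …, 181}; by symmetry P[π(i) < π(i+1)] = 1/2.
By linearity: E[X] = 180 · (1/2) = (181 − 1) · (1/2) = 90 ≈ 90.000.

E[X] = 90 = 90.000.


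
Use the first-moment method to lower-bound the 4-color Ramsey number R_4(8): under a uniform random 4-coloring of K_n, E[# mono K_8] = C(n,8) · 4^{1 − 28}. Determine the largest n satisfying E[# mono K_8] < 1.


We need C(n, 8) · 4^{1 − 28} < 1, i.e. C(n, 8) < 4^{28 − 1} = 18014398509481984.
Check values of n near the boundary:
  n = 405: C(405, 8) = 16745853821188050; 16745853821188050 < 18014398509481984? YES
  n = 406: C(406, 8) = 17082453897995850; 17082453897995850 < 18014398509481984? YES
  n = 407: C(407, 8) = 17424959239309050; 17424959239309050 < 18014398509481984? YES
  n = 408: C(408, 8) = 17773458424095231; 17773458424095231 < 18014398509481984? YES
  n = 409: C(409, 8) = 18128041135797879; 18128041135797879 < 18014398509481984? NO
  n = 410: C(410, 8) = 18488798173326195; 18488798173326195 < 18014398509481984? NO
The largest n with C(n, 8) < 18014398509481984 is n = 408 (where E[X] = 17773458424095231/18014398509481984 ≈ 0.987). Hence R_4(8) > 408, i.e. R_4(8) ≥ 409.

Largest n = 408; hence R_4(8) > 408.


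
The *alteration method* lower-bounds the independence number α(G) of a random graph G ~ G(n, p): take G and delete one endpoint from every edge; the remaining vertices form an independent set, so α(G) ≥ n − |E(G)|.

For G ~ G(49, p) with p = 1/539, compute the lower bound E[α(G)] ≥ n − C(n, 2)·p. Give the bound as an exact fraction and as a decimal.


E[|E(G)|] = C(49, 2)·p = 1176 · (1/539) = 24/11.
E[α(G)] ≥ n − E[|E(G)|] = 49 − 24/11 = 515/11.
Numerically: ≈ 46.818.
(This is only a lower bound; the true E[α(G)] may be larger.)

E[α(G)] ≥ 515/11 ≈ 46.818.


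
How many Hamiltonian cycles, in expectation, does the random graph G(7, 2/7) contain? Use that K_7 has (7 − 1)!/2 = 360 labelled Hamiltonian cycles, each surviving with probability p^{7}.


K_7 has (7 − 1)!/2 = 360 labelled Hamiltonian cycles.
For each such Hamiltonian cycle H, let X_H = 1 if all 7 edges of H are present in G. Then P[X_H = 1] = p^{7} = (2/7)^{7} = 128/823543.
By linearity: E[X] = Σ_H E[X_H] = 360 · p^{7} = 360 · 128/823543 = 46080/823543.
Numerically: E[X] ≈ 0.05595.

E[X] = 360 · (2/7)^{7} = 46080/823543 ≈ 0.05595.


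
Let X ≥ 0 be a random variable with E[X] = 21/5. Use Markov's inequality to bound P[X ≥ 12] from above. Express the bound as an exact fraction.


μ = E[X] = 21/5, a = 12.
Markov: P[X ≥ 12] ≤ μ/a = (21/5)/12 = 7/20.
Numerically: ≈ 0.3500.
(Since a = 12 > μ = 4.2000, the bound 7/20 is < 1 and informative.)

P[X ≥ 12] ≤ 7/20 ≈ 0.3500.


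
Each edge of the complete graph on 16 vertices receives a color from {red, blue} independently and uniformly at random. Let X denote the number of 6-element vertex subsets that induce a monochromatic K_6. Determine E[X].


Let X = Σ_S X_S over the C(16, 6) = 8008 subsets S of size 6, where X_S = 1 if the K_6 on S is monochromatic.
For a fixed S, the K_6 on S has C(6, 2) = 15 edges. P[all 15 edges red] = (1/2)^15, and likewise for blue, so P[monochromatic] = 2·(1/2)^15 = 2^{1 − 15} = 1/16384.
Summing: E[X] = C(16, 6) · 2^{1 − 15} = 8008 · 1/16384 = 1001/2048.
Numerically: E[X] ≈ 0.48877.

E[X] = C(16,6)·2^(1−C(6,2)) = 1001/2048 ≈ 0.48877.


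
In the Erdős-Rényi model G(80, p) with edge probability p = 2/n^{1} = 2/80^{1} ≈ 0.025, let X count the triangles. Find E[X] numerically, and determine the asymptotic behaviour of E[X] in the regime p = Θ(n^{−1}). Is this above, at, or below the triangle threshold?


Number of potential triangles: C(80, 3) = 82160.
Each occurs with probability p³ ≈ (0.025)³ ≈ 1.5625000e-05.
By linearity: E[X] = C(80, 3)·p³ ≈ 82160 · 1.5625000e-05 ≈ 1.28375.
Here α = 1, so p = 2/n is exactly at the triangle threshold p ~ 1/n. Asymptotically E[X] → c³/6 = 2³/6 = 4/3 ≈ 1.33333, a bounded constant. In this regime the triangle count is asymptotically Poisson(c³/6).

E[X] ≈ 1.28375; in regime p = Θ(1/n^{1}) E[X] stays bounded (at the triangle threshold p ~ 1/n).


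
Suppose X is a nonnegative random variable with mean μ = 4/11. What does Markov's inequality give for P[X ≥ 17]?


μ = E[X] = 4/11, a = 17.
Markov: P[X ≥ 17] ≤ μ/a = (4/11)/17 = 4/187.
Numerically: ≈ 0.0214.
(Since a = 17 > μ = 0.3636, the bound 4/187 is < 1 and informative.)

P[X ≥ 17] ≤ 4/187 ≈ 0.0214.


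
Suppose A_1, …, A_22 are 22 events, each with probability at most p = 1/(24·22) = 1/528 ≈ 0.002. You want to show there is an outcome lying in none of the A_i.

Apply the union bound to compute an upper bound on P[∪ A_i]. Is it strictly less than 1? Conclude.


Union bound: P[∪_{i=1}^{22} A_i] ≤ Σ_i P[A_i] ≤ 22·p = 22·(1/528) = 1/24.
Numerically: 1/24 ≈ 0.042.
Is 1/24 < 1? YES.
Since P[∪ A_i] ≤ 1/24 < 1, the complement has P[∩ A_i^c] ≥ 1 − 1/24 = 23/24 > 0, so some outcome avoids every A_i.

22·p = 1/24 ≈ 0.042; existence CERTIFIED by the union bound.


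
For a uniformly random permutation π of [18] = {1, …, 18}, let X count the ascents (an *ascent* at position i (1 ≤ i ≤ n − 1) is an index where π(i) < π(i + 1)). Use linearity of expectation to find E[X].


Write X = Σ X_I over i = 1, …, 17, with X_I the indicator of one ascent.
There are 17 indicators.
For each fixed i, the pair (π(i), π(i+1)) is a uniformly random ordered pair of distinct values from {1, …, 18}; by symmetry P[π(i) < π(i+1)] = 1/2.
By linearity: E[X] = 17 · (1/2) = (18 − 1) · (1/2) = 17/2 ≈ 8.50000.

E[X] = 17/2 = 8.50000.


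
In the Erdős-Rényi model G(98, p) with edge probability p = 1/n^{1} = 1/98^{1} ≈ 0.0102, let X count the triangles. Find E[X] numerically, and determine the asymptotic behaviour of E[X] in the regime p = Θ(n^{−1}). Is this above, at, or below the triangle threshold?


Number of potential triangles: C(98, 3) = 152096.
Each occurs with probability p³ ≈ (0.0102)³ ≈ 1.06248e-06.
By linearity: E[X] = C(98, 3)·p³ ≈ 152096 · 1.06248e-06 ≈ 0.162.
Here α = 1, so p = 1/n is exactly at the triangle threshold p ~ 1/n. Asymptotically E[X] → c³/6 = 1³/6 = 1/6 ≈ 0.167, a bounded constant. In this regime the triangle count is asymptotically Poisson(c³/6).

E[X] ≈ 0.162; in regime p = Θ(1/n^{1}) E[X] stays bounded (at the triangle threshold p ~ 1/n).


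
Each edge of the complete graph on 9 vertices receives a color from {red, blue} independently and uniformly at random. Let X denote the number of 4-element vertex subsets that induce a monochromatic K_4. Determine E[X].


Let X = Σ_S X_S over the C(9, 4) = 126 subsets S of size 4, where X_S = 1 if the K_4 on S is monochromatic.
For a fixed S, the K_4 on S has C(4, 2) = 6 edges. P[all 6 edges red] = (1/2)^6, and likewise for blue, so P[monochromatic] = 2·(1/2)^6 = 2^{1 − 6} = 1/32.
By linearity: E[X] = C(9, 4) · 2^{1 − 6} = 126 · 1/32 = 63/16.
Numerically: E[X] ≈ 3.938.

E[X] = C(9,4)·2^(1−C(4,2)) = 63/16 ≈ 3.938.


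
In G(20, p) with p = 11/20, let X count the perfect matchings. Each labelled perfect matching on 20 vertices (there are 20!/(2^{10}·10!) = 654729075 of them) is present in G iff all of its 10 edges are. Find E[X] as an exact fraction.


K_20 has 20!/(2^{10}·10!) = 654729075 labelled perfect matchings.
For each such perfect matching H, let X_H = 1 if all 10 edges of H are present in G. Then P[X_H = 1] = p^{10} = (11/20)^{10} = 25937424601/10240000000000.
Summing the indicators: E[X] = Σ_H E[X_H] = 654729075 · p^{10} = 654729075 · 25937424601/10240000000000 = 679279440675798963/409600000000.
Numerically: E[X] ≈ 1.6584e+06.

E[X] = 654729075 · (11/20)^{10} = 679279440675798963/409600000000 ≈ 1.6584e+06.


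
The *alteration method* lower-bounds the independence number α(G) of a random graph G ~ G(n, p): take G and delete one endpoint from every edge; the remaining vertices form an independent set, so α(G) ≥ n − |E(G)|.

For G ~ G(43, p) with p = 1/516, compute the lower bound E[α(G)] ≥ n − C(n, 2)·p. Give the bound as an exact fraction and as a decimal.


E[|E(G)|] = C(43, 2)·p = 903 · (1/516) = 7/4.
E[α(G)] ≥ n − E[|E(G)|] = 43 − 7/4 = 165/4.
Numerically: ≈ 41.250000.
(This is only a lower bound; the true E[α(G)] may be larger.)

E[α(G)] ≥ 165/4 ≈ 41.250000.


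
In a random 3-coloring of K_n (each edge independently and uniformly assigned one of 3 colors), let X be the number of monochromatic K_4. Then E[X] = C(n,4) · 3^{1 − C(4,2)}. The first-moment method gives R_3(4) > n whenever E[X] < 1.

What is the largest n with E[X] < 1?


We need C(n, 4) · 3^{1 − 6} < 1, i.e. C(n, 4) < 3^{6 − 1} = 243.
Check values of n near the boundary:
  n = 6: C(6, 4) = 15; 15 < 243? YES
  n = 7: C(7, 4) = 35; 35 < 243? YES
  n = 8: C(8, 4) = 70; 70 < 243? YES
  n = 9: C(9, 4) = 126; 126 < 243? YES
  n = 10: C(10, 4) = 210; 210 < 243? YES
  n = 11: C(11, 4) = 330; 330 < 243? NO
  n = 12: C(12, 4) = 495; 495 < 243? NO
  n = 13: C(13, 4) = 715; 715 < 243? NO
The largest n with C(n, 4) < 243 is n = 10 (where E[X] = 70/81 ≈ 0.8641975). Hence R_3(4) > 10, i.e. R_3(4) ≥ 11.

Largest n = 10; hence R_3(4) > 10.


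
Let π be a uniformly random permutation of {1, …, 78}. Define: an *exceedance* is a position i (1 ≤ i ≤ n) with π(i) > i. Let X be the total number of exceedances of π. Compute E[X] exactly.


Write X = Σ_{i=1}^{78} X_i, where X_i = 1_{π(i) > i}.
For each fixed i, π(i) is uniform over {1, …, 78} (marginal of a uniform permutation), so P[π(i) > i] = (n − i)/n. Summing: Σ_{i=1}^{78} (n − i)/n = (0 + 1 + … + 77)/78 = 78(78 − 1)/(2·78) = (78 − 1)/2.
Hence E[X] = Σ_{i=1}^{78} (78 − i)/78 = 77/2 ≈ 38.5000.

E[X] = 77/2 = 38.5000.


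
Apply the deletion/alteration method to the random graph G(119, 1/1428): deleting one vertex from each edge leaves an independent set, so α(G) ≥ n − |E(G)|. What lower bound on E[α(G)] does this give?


E[|E(G)|] = C(119, 2)·p = 7021 · (1/1428) = 59/12.
E[α(G)] ≥ n − E[|E(G)|] = 119 − 59/12 = 1369/12.
Numerically: ≈ 114.08333.
(This is only a lower bound; the true E[α(G)] may be larger.)

E[α(G)] ≥ 1369/12 ≈ 114.08333.


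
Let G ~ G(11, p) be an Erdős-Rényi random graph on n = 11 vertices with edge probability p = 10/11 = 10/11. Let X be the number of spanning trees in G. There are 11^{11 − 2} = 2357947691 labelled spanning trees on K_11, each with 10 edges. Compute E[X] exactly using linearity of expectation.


K_11 has 11^{11 − 2} = 2357947691 labelled spanning trees.
For each such spanning tree H, let X_H = 1 if all 10 edges of H are present in G. Then P[X_H = 1] = p^{10} = (10/11)^{10} = 10000000000/25937424601.
By linearity of expectation: E[X] = Σ_H E[X_H] = 2357947691 · p^{10} = 2357947691 · 10000000000/25937424601 = 10000000000/11.
Numerically: E[X] ≈ 9.09091e+08.

E[X] = 2357947691 · (10/11)^{10} = 10000000000/11 ≈ 9.09091e+08.


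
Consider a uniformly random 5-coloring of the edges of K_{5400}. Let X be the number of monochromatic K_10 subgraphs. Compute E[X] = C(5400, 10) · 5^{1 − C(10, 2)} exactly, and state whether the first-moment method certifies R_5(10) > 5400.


E[X] = C(5400, 10) · 5^{1 − 45} = 5761735538961887279463031445160 · 5^{−44} = 5761735538961887279463031445160/5684341886080801486968994140625.
As a reduced fraction: E[X] = 1152347107792377455892606289032/1136868377216160297393798828125 ≈ 1.0136152.
Is E[X] < 1? NO.
Since E[X] ≥ 1, the first-moment bound is inconclusive at n = 5400; it does NOT by itself certify R_5(10) > 5400.

E[X] = 1152347107792377455892606289032/1136868377216160297393798828125 ≈ 1.0136152; E[X] ≥ 1; first-moment method inconclusive here.


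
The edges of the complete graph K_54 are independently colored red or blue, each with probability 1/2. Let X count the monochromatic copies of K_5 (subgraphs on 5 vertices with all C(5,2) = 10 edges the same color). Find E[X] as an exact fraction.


Let X = Σ_S X_S over the C(54, 5) = 3162510 subsets S of size 5, where X_S = 1 if the K_5 on S is monochromatic.
For a fixed S, the K_5 on S has C(5, 2) = 10 edges. P[all 10 edges red] = (1/2)^10, and likewise for blue, so P[monochromatic] = 2·(1/2)^10 = 2^{1 − 10} = 1/512.
By linearity of expectation: E[X] = C(54, 5) · 2^{1 − 10} = 3162510 · 1/512 = 1581255/256.
Numerically: E[X] ≈ 6176.7773.

E[X] = C(54,5)·2^(1−C(5,2)) = 1581255/256 ≈ 6176.7773.


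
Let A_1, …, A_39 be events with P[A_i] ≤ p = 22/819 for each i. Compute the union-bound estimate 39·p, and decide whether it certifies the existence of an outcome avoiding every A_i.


Union bound: P[∪_{i=1}^{39} A_i] ≤ Σ_i P[A_i] ≤ 39·p = 39·(22/819) = 22/21.
Numerically: 22/21 ≈ 1.04762.
Is 22/21 < 1? NO.
Since the bound 22/21 is ≥ 1, the union bound is uninformative here; it does NOT by itself certify existence.

39·p = 22/21 ≈ 1.04762; existence NOT certified by the union bound.


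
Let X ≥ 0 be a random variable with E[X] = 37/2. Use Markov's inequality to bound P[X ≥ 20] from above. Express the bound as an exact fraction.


μ = E[X] = 37/2, a = 20.
Markov: P[X ≥ 20] ≤ μ/a = (37/2)/20 = 37/40.
Numerically: ≈ 0.9250.
(Since a = 20 > μ = 18.5000, the bound 37/40 is < 1 and informative.)

P[X ≥ 20] ≤ 37/40 ≈ 0.9250.


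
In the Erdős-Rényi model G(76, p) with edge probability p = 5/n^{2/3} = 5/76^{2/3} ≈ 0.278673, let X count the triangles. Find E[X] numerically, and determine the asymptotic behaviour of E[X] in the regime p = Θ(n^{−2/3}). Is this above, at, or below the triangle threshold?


Number of potential triangles: C(76, 3) = 70300.
Each occurs with probability p³ ≈ (0.278673)³ ≈ 2.16412742e-02.
By linearity: E[X] = C(76, 3)·p³ ≈ 70300 · 2.16412742e-02 ≈ 1521.381579.
Since α = 2/3 < 1, p = c/n^{2/3} ≫ 1/n is above the triangle threshold p ~ 1/n. Asymptotically E[X] ~ (c³/6)·n^{3(1−α)} = (5³/6)·n^{1} → ∞; triangles are abundant w.h.p.

E[X] ≈ 1521.381579; in regime p = Θ(1/n^{2/3}) E[X] diverges (above the triangle threshold p ~ 1/n).


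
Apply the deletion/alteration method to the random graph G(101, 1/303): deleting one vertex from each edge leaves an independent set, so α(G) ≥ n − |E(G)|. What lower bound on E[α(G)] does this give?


E[|E(G)|] = C(101, 2)·p = 5050 · (1/303) = 50/3.
E[α(G)] ≥ n − E[|E(G)|] = 101 − 50/3 = 253/3.
Numerically: ≈ 84.33333.
(This is only a lower bound; the true E[α(G)] may be larger.)

E[α(G)] ≥ 253/3 ≈ 84.33333.


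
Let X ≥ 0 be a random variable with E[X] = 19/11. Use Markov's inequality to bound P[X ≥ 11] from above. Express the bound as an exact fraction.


μ = E[X] = 19/11, a = 11.
Markov: P[X ≥ 11] ≤ μ/a = (19/11)/11 = 19/121.
Numerically: ≈ 0.157025.
(Since a = 11 > μ = 1.727273, the bound 19/121 is < 1 and informative.)

P[X ≥ 11] ≤ 19/121 ≈ 0.157025.


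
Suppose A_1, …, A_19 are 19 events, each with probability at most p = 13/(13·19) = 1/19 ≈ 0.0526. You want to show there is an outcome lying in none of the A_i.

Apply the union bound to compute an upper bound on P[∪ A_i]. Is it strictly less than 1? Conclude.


Union bound: P[∪_{i=1}^{19} A_i] ≤ Σ_i P[A_i] ≤ 19·p = 19·(1/19) = 1.
Numerically: 1 ≈ 1.0000.
Is 1 < 1? NO.
Since the bound 1 is ≥ 1, the union bound is uninformative here; it does NOT by itself certify existence.

19·p = 1 ≈ 1.0000; existence NOT certified by the union bound.


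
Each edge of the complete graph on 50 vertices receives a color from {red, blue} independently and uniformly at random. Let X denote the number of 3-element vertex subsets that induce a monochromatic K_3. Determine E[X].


Let X = Σ_S X_S over the C(50, 3) = 19600 subsets S of size 3, where X_S = 1 if the K_3 on S is monochromatic.
For a fixed S, the K_3 on S has C(3, 2) = 3 edges. P[all 3 edges red] = (1/2)^3, and likewise for blue, so P[monochromatic] = 2·(1/2)^3 = 2^{1 − 3} = 1/4.
By linearity: E[X] = C(50, 3) · 2^{1 − 3} = 19600 · 1/4 = 4900.
Numerically: E[X] ≈ 4900.000.

E[X] = C(50,3)·2^(1−C(3,2)) = 4900 ≈ 4900.000.


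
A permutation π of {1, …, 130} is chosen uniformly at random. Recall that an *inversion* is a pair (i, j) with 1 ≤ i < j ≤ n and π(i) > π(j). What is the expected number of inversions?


Write X = Σ X_I over the C(130, 2) = 8385 pairs i < j, with X_I the indicator of one inversion.
There are 8385 indicators.
For each fixed pair i < j, the values π(i) and π(j) are two distinct elements of {1, …, 130} in uniformly random order; by symmetry P[π(i) > π(j)] = 1/2.
By linearity: E[X] = 8385 · (1/2) = C(130, 2) · (1/2) = 8385/2 = 8385/2 ≈ 4192.50000.

E[X] = 8385/2 = 4192.50000.


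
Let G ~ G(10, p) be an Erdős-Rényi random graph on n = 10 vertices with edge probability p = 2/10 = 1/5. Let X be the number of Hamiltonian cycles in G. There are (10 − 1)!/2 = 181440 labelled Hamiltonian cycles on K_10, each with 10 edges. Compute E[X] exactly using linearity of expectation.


K_10 has (10 − 1)!/2 = 181440 labelled Hamiltonian cycles.
For each such Hamiltonian cycle H, let X_H = 1 if all 10 edges of H are present in G. Then P[X_H = 1] = p^{10} = (1/5)^{10} = 1/9765625.
Summing the indicators: E[X] = Σ_H E[X_H] = 181440 · p^{10} = 181440 · 1/9765625 = 36288/1953125.
Numerically: E[X] ≈ 0.018579.

E[X] = 181440 · (1/5)^{10} = 36288/1953125 ≈ 0.018579.


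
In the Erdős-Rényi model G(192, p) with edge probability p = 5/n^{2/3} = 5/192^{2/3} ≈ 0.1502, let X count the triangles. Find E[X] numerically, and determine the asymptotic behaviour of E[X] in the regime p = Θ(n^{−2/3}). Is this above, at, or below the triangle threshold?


Number of potential triangles: C(192, 3) = 1161280.
Each occurs with probability p³ ≈ (0.1502)³ ≈ 3.390842e-03.
By linearity: E[X] = C(192, 3)·p³ ≈ 1161280 · 3.390842e-03 ≈ 3937.7170.
Since α = 2/3 < 1, p = c/n^{2/3} ≫ 1/n is above the triangle threshold p ~ 1/n. Asymptotically E[X] ~ (c³/6)·n^{3(1−α)} = (5³/6)·n^{1} → ∞; triangles are abundant w.h.p.

E[X] ≈ 3937.7170; in regime p = Θ(1/n^{2/3}) E[X] diverges (above the triangle threshold p ~ 1/n).


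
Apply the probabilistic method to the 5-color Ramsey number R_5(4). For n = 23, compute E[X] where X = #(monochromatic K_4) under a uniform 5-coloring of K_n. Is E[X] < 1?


E[X] = C(23, 4) · 5^{1 − 6} = 8855 · 5^{−5} = 8855/3125.
As a reduced fraction: E[X] = 1771/625 ≈ 2.8336.
Is E[X] < 1? NO.
Since E[X] ≥ 1, the first-moment bound is inconclusive at n = 23; it does NOT by itself certify R_5(4) > 23.

E[X] = 1771/625 ≈ 2.8336; E[X] ≥ 1; first-moment method inconclusive here.


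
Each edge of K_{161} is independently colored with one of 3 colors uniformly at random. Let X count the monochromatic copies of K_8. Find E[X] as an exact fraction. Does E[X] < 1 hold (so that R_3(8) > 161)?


E[X] = C(161, 8) · 3^{1 − 28} = 9383313279340 · 3^{−27} = 9383313279340/7625597484987.
As a reduced fraction: E[X] = 9383313279340/7625597484987 ≈ 1.23050.
Is E[X] < 1? NO.
Since E[X] ≥ 1, the first-moment bound is inconclusive at n = 161; it does NOT by itself certify R_3(8) > 161.

E[X] = 9383313279340/7625597484987 ≈ 1.23050; E[X] ≥ 1; first-moment method inconclusive here.


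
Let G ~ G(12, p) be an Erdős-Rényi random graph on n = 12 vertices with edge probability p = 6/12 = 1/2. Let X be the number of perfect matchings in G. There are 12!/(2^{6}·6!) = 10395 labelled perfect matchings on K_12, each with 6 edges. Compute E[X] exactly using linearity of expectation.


K_12 has 12!/(2^{6}·6!) = 10395 labelled perfect matchings.
For each such perfect matching H, let X_H = 1 if all 6 edges of H are present in G. Then P[X_H = 1] = p^{6} = (1/2)^{6} = 1/64.
By linearity of expectation: E[X] = Σ_H E[X_H] = 10395 · p^{6} = 10395 · 1/64 = 10395/64.
Numerically: E[X] ≈ 162.42.

E[X] = 10395 · (1/2)^{6} = 10395/64 ≈ 162.42.


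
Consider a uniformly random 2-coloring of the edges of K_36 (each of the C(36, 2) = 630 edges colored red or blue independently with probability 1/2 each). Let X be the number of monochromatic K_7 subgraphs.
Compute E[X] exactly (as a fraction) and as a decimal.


Let X = Σ_S X_S over the C(36, 7) = 8347680 subsets S of size 7, where X_S = 1 if the K_7 on S is monochromatic.
For a fixed S, the K_7 on S has C(7, 2) = 21 edges. P[all 21 edges red] = (1/2)^21, and likewise for blue, so P[monochromatic] = 2·(1/2)^21 = 2^{1 − 21} = 1/1048576.
Summing: E[X] = C(36, 7) · 2^{1 − 21} = 8347680 · 1/1048576 = 260865/32768.
Numerically: E[X] ≈ 7.96097.

E[X] = C(36,7)·2^(1−C(7,2)) = 260865/32768 ≈ 7.96097.


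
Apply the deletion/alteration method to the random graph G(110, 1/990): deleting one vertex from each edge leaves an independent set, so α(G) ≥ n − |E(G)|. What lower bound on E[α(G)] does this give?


E[|E(G)|] = C(110, 2)·p = 5995 · (1/990) = 109/18.
E[α(G)] ≥ n − E[|E(G)|] = 110 − 109/18 = 1871/18.
Numerically: ≈ 103.94444.
(This is only a lower bound; the true E[α(G)] may be larger.)

E[α(G)] ≥ 1871/18 ≈ 103.94444.


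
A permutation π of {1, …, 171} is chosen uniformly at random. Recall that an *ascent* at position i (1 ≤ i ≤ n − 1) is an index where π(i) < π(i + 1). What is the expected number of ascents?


Write X = Σ X_I over i = 1, …, 170, with X_I the indicator of one ascent.
There are 170 indicators.
For each fixed i, the pair (π(i), π(i+1)) is a uniformly random ordered pair of distinct values from {1, …, 171}; by symmetry P[π(i) < π(i+1)] = 1/2.
By linearity: E[X] = 170 · (1/2) = (171 − 1) · (1/2) = 85 ≈ 85.00000.

E[X] = 85 = 85.00000.


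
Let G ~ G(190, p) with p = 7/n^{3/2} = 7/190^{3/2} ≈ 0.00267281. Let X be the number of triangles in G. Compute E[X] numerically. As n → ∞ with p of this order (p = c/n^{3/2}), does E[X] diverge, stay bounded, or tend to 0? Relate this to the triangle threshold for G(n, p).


Number of potential triangles: C(190, 3) = 1125180.
Each occurs with probability p³ ≈ (0.00267281)³ ≈ 1.90942637e-08.
By linearity: E[X] = C(190, 3)·p³ ≈ 1125180 · 1.90942637e-08 ≈ 0.021484.
Since α = 3/2 > 1, p = c/n^{3/2} = o(1/n) is below the triangle threshold p ~ 1/n. Asymptotically E[X] ~ (c³/6)·n^{3(1−α)} = (7³/6)·n^{-1.5} → 0, so by Markov's inequality G has no triangles w.h.p.

E[X] ≈ 0.021484; in regime p = Θ(1/n^{3/2}) E[X] tends to 0 (below the triangle threshold p ~ 1/n).


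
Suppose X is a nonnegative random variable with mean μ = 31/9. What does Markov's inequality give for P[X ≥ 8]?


μ = E[X] = 31/9, a = 8.
Markov: P[X ≥ 8] ≤ μ/a = (31/9)/8 = 31/72.
Numerically: ≈ 0.43056.
(Since a = 8 > μ = 3.44444, the bound 31/72 is < 1 and informative.)

P[X ≥ 8] ≤ 31/72 ≈ 0.43056.


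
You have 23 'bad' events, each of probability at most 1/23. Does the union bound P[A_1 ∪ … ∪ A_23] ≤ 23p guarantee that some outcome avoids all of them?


Union bound: P[∪_{i=1}^{23} A_i] ≤ Σ_i P[A_i] ≤ 23·p = 23·(1/23) = 1.
Numerically: 1 ≈ 1.0000.
Is 1 < 1? NO.
Since the bound 1 is ≥ 1, the union bound is uninformative here; it does NOT by itself certify existence.

23·p = 1 ≈ 1.0000; existence NOT certified by the union bound.


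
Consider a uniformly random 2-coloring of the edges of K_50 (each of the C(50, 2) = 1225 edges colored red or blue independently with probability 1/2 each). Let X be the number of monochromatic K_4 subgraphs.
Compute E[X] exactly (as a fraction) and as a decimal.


Let X = Σ_S X_S over the C(50, 4) = 230300 subsets S of size 4, where X_S = 1 if the K_4 on S is monochromatic.
For a fixed S, the K_4 on S has C(4, 2) = 6 edges. P[all 6 edges red] = (1/2)^6, and likewise for blue, so P[monochromatic] = 2·(1/2)^6 = 2^{1 − 6} = 1/32.
By linearity of expectation: E[X] = C(50, 4) · 2^{1 − 6} = 230300 · 1/32 = 57575/8.
Numerically: E[X] ≈ 7196.875.

E[X] = C(50,4)·2^(1−C(4,2)) = 57575/8 ≈ 7196.875.
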